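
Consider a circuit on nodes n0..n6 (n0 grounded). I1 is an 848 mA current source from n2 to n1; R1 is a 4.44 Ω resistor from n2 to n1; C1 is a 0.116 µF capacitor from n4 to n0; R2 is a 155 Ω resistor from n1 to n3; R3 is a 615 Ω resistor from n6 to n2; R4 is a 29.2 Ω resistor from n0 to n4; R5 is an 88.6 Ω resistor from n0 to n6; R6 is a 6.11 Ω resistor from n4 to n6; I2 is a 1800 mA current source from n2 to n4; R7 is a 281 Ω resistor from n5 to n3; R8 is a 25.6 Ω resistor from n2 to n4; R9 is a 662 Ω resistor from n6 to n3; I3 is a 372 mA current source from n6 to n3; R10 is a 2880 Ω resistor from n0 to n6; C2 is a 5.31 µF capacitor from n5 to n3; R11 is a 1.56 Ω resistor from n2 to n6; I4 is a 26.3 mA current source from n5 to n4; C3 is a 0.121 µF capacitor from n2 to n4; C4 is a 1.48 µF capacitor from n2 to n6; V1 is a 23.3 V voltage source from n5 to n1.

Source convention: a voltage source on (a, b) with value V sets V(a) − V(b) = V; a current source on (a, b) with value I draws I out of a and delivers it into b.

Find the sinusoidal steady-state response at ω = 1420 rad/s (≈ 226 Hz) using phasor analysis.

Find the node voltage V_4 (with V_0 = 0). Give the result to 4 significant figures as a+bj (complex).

2.109-0.008648j V

Apply KCL at each of the 6 non-ground nodes and solve the resulting linear system.
Node n1: branches {I1, R1, R2, V1} → V_1 = -2.901+0.06708j
Node n2: branches {I1, R1, R3, I2, R8, R11, C3, C4} → V_2 = -7.948+0.01910j
Node n3: branches {R2, R7, R9, I3, C2} → V_3 = 31.42-7.157j
Node n4: branches {C1, R4, R6, I2, R8, I4, C3} → V_4 = 2.109-0.008648j
Node n5: branches {R7, C2, I4, V1} → V_5 = 20.40+0.06708j
Node n6: branches {R3, R5, R6, R9, I3, R10, R11, C4} → V_6 = -6.208-0.004401j
Source currents: i(V1)=0.06741+0.05742j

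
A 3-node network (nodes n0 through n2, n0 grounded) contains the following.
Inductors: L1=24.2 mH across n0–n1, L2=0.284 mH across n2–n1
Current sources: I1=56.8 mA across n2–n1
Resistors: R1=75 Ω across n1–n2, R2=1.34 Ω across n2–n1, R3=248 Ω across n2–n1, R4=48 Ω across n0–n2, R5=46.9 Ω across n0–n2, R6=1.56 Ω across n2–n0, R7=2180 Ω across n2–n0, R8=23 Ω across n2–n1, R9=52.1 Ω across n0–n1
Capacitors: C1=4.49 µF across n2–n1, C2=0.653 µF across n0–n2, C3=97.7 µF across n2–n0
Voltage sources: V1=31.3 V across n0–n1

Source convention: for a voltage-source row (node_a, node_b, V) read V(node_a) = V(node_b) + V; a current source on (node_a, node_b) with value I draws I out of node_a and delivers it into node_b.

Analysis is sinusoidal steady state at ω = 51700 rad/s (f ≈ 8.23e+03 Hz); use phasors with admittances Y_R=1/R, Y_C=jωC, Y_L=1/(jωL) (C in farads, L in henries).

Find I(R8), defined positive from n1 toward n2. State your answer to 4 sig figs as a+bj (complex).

Apply KCL at each of the 2 non-ground nodes and solve the resulting linear system.
Node n1: branches {L1, I1, R1, C1, R2, R3, R8, L2, R9, V1} → V_1 = -31.30+0.000j
Node n2: branches {I1, R1, C1, R2, R3, C2, R4, C3, R5, R6, R7, R8, L2} → V_2 = -2.173+4.207j
Source currents: i(V1)=-23.48-8.148j

-1.266-0.1829j A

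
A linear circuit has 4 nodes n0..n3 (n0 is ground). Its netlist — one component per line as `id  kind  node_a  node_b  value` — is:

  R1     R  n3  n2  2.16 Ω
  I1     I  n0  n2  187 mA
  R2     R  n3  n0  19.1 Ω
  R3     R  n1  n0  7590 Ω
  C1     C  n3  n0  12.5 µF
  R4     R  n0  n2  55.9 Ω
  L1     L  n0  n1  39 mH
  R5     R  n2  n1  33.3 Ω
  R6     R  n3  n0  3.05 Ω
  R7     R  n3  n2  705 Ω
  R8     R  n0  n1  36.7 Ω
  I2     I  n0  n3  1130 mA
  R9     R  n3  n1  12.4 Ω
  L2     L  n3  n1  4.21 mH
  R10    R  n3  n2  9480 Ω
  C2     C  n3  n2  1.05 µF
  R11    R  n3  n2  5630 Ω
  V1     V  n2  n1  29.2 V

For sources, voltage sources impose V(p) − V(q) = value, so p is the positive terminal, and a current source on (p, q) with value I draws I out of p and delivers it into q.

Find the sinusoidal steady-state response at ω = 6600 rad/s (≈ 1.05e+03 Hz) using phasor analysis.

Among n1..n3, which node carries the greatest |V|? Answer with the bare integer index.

Apply KCL at each of the 3 non-ground nodes and solve the resulting linear system.
Node n1: branches {R3, L1, R5, R8, R9, L2, V1} → V_1 = -19.52-2.413j
Node n2: branches {R1, I1, R4, R5, R7, R10, C2, R11, V1} → V_2 = 9.682-2.413j
Node n3: branches {R1, R2, C1, R6, R7, I2, R9, L2, R10, C2, R11} → V_3 = 4.257-0.8359j
Source currents: i(V1)=-3.395+0.7383j

1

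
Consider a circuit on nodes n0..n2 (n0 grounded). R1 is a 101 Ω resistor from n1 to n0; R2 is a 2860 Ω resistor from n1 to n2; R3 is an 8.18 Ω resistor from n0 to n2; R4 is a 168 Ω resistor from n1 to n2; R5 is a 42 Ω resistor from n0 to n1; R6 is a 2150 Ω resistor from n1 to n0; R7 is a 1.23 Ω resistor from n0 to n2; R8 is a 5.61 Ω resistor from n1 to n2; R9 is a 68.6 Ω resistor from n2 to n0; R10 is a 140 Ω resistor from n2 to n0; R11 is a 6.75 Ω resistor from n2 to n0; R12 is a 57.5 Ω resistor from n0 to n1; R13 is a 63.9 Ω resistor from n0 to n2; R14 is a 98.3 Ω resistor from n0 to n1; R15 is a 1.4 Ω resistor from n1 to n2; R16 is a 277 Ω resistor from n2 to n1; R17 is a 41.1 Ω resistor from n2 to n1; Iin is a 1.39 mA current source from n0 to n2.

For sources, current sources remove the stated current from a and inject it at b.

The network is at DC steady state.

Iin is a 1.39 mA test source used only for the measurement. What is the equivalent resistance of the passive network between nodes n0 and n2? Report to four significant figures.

R_eq = 0.8484 Ω

Element admittances at DC:
  Y(R1) = 0.009901 S between n1,n0
  Y(R2) = 0.0003497 S between n1,n2
  Y(R3) = 0.1222 S between n0,n2
  Y(R4) = 0.005952 S between n1,n2
  Y(R5) = 0.02381 S between n0,n1
  Y(R6) = 0.0004651 S between n1,n0
  Y(R7) = 0.8130 S between n0,n2
  Y(R8) = 0.1783 S between n1,n2
  Y(R9) = 0.01458 S between n2,n0
  Y(R10) = 0.007143 S between n2,n0
  Y(R11) = 0.1481 S between n2,n0
  Y(R12) = 0.01739 S between n0,n1
  Y(R13) = 0.01565 S between n0,n2
  Y(R14) = 0.01017 S between n0,n1
  Y(R15) = 0.7143 S between n1,n2
  Y(R16) = 0.003610 S between n2,n1
  Y(R17) = 0.02433 S between n2,n1
  Iin: injects 0.00139 A into n2 (from n0)
Assemble and solve the 2×2 MNA system:
  V(n1)=0.001106  V(n2)=0.001179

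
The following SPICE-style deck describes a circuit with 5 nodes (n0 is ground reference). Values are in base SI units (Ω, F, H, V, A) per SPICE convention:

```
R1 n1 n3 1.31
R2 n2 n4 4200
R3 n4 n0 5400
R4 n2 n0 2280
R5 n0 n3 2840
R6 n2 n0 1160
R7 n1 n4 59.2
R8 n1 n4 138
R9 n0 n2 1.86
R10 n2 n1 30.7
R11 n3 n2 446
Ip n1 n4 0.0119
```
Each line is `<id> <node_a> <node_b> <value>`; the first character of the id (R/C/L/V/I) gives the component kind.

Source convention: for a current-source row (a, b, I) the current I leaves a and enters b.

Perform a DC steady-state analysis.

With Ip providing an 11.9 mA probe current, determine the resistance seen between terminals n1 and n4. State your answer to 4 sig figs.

R_eq = 40.72 Ω

MNA unknowns: 4 node voltages V₁..V_4
R1: Y=0.7634 on G[1,3]
R2: Y=0.0002381 on G[2,4]
R3: Y=0.0001852 on G[4,0]
R4: Y=0.0004386 on G[2,0]
R5: Y=0.0003521 on G[0,3]
R6: Y=0.0008621 on G[2,0]
R7: Y=0.01689 on G[1,4]
R8: Y=0.007246 on G[1,4]
R9: Y=0.5376 on G[0,2]
R10: Y=0.03257 on G[2,1]
R11: Y=0.002242 on G[3,2]
Ip: z[1]−=0.0119, z[4]+=0.0119
solve → V1=-0.005923, V2=-0.0001606, V3=-0.005903, V4=0.4787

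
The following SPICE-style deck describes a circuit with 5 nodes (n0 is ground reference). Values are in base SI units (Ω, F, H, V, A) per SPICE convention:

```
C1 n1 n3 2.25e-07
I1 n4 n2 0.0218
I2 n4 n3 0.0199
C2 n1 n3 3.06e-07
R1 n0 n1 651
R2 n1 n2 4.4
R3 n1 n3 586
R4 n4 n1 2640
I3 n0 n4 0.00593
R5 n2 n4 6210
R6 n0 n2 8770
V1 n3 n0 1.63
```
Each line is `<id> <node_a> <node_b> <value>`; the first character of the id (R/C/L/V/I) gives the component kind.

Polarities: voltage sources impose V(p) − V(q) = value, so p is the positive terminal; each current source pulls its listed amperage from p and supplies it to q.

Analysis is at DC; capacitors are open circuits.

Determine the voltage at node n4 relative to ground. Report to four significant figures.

Element admittances at DC:
  Y(C1) = 0.000 S between n1,n3
  I1: injects 0.0218 A into n2 (from n4)
  I2: injects 0.0199 A into n3 (from n4)
  Y(C2) = 0.000 S between n1,n3
  Y(R1) = 0.001536 S between n0,n1
  Y(R2) = 0.2273 S between n1,n2
  Y(R3) = 0.001706 S between n1,n3
  Y(R4) = 0.0003788 S between n4,n1
  I3: injects 0.00593 A into n4 (from n0)
  Y(R5) = 0.0001610 S between n2,n4
  Y(R6) = 0.0001140 S between n0,n2
  V1: constraint V(n3)−V(n0) = 1.63
Assemble and solve the 5×5 MNA system:
  V(n1)=-3.335  V(n2)=-3.284  V(n3)=1.630  V(n4)=-69.58
  i(V1)=0.01143

-69.58 V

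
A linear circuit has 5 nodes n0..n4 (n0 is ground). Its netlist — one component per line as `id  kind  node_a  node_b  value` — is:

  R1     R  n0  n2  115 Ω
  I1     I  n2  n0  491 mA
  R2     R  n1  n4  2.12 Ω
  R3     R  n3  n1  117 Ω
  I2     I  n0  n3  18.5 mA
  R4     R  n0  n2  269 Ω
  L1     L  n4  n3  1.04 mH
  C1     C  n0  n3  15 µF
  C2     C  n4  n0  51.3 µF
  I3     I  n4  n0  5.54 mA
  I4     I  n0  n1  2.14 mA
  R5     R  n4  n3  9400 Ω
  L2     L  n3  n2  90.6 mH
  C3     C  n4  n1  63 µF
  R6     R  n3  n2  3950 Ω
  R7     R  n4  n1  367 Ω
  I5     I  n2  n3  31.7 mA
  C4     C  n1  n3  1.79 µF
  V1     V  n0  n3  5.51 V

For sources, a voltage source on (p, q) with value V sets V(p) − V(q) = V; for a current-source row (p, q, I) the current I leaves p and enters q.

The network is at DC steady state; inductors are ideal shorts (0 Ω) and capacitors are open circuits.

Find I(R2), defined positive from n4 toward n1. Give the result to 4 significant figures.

Apply KCL at each of the 4 non-ground nodes and solve the resulting linear system.
Node n1: branches {R2, R3, I4, C3, R7, C4} → V_1 = -5.506
Node n2: branches {R1, I1, R4, L2, R6, I5} → V_2 = -5.510
Node n3: branches {R3, I2, L1, C1, R5, L2, R6, I5, C4, V1} → V_3 = -5.510
Node n4: branches {R2, L1, C2, I3, R5, C3, R7} → V_4 = -5.510
Source currents: i(L1)=-0.003438, i(L2)=0.4543, i(V1)=0.4075

-0.002090 A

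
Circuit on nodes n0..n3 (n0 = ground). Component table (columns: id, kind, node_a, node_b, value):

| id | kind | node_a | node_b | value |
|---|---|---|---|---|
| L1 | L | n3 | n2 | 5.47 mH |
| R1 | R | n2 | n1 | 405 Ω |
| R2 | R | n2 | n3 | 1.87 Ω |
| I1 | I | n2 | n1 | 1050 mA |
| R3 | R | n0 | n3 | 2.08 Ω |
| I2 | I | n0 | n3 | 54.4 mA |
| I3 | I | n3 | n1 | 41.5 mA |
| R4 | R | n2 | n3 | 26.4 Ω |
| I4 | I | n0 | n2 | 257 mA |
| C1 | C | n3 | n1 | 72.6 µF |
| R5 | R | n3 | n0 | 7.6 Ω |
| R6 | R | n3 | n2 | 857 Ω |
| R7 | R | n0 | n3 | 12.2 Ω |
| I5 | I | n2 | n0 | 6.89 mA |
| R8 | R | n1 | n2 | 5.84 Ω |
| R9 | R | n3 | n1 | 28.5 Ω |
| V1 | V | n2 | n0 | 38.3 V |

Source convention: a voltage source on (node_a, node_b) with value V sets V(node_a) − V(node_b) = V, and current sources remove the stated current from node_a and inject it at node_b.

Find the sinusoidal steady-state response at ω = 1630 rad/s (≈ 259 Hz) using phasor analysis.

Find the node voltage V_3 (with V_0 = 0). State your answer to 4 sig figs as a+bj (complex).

18.67-0.4466j V

Apply KCL at each of the 3 non-ground nodes and solve the resulting linear system.
Node n1: branches {R1, I1, I3, C1, R8, R9} → V_1 = 35.15-9.413j
Node n2: branches {L1, R1, R2, I1, R4, I4, R6, I5, R8, V1} → V_2 = 38.30+0.000j
Node n3: branches {L1, R2, R3, I2, I3, R4, C1, R5, R6, R7, R9} → V_3 = 18.67-0.4466j
Source currents: i(V1)=-12.66+0.3101j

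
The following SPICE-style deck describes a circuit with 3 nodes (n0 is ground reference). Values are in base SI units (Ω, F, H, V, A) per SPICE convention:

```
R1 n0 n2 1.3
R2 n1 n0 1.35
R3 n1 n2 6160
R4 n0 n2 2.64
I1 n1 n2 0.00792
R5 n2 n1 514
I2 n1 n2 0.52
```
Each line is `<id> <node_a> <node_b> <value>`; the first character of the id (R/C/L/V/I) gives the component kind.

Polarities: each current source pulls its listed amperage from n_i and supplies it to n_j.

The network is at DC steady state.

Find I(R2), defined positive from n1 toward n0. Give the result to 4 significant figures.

-0.5255 A

MNA unknowns: 2 node voltages V₁..V_2
R1: Y=0.7692 on G[0,2]
R2: Y=0.7407 on G[1,0]
R3: Y=0.0001623 on G[1,2]
R4: Y=0.3788 on G[0,2]
I1: z[1]−=0.00792, z[2]+=0.00792
R5: Y=0.001946 on G[2,1]
I2: z[1]−=0.52, z[2]+=0.52
solve → V1=-0.7094, V2=0.4577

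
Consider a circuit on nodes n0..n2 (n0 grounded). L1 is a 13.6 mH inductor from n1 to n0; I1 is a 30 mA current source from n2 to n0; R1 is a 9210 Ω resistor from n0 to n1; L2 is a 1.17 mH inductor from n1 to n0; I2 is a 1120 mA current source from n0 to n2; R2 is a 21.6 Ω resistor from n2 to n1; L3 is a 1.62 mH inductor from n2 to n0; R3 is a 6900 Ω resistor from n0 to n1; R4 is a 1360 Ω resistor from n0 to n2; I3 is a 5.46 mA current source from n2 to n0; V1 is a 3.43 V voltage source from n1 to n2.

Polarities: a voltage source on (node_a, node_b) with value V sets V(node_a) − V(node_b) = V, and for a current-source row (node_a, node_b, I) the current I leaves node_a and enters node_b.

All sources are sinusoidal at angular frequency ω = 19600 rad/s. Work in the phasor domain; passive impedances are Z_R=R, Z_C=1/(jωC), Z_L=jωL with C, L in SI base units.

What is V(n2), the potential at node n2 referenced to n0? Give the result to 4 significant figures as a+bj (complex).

MNA unknowns: 2 node voltages V₁..V_2 plus 1 source current (V1)
L1: Y=0.000-0.003752j on G[1,0]
I1: z[2]−=0.03, z[0]+=0.03
R1: Y=0.0001086+0.000j on G[0,1]
L2: Y=0.000-0.04361j on G[1,0]
I2: z[0]−=1.12, z[2]+=1.12
R2: Y=0.04630+0.000j on G[2,1]
L3: Y=0.000-0.03149j on G[2,0]
R3: Y=0.0001449+0.000j on G[0,1]
R4: Y=0.0007353+0.000j on G[0,2]
I3: z[2]−=0.00546, z[0]+=0.00546
V1: row V1−V2=3.43, i_V1 at 1,2
solve → V1=1.543+13.77j, V2=-1.887+13.77j
aux → i_V1=-0.8112+0.06956j

-1.887+13.77j V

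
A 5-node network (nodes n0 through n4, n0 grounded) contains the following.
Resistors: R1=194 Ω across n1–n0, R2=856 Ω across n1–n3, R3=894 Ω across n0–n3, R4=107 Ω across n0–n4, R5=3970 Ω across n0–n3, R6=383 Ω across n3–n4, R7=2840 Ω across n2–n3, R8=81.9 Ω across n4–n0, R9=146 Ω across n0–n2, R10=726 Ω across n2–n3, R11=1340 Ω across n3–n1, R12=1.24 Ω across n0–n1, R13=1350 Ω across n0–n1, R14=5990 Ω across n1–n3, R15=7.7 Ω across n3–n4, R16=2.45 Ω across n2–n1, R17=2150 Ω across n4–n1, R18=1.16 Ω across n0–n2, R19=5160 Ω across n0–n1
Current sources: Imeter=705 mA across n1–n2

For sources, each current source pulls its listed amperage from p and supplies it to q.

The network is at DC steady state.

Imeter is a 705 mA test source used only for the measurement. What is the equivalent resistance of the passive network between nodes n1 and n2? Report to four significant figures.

R_eq = 1.206 Ω

MNA unknowns: 4 node voltages V₁..V_4
R1: Y=0.005155 on G[1,0]
R2: Y=0.001168 on G[1,3]
R3: Y=0.001119 on G[0,3]
R4: Y=0.009346 on G[0,4]
R5: Y=0.0002519 on G[0,3]
R6: Y=0.002611 on G[3,4]
R7: Y=0.0003521 on G[2,3]
R8: Y=0.01221 on G[4,0]
R9: Y=0.006849 on G[0,2]
R10: Y=0.001377 on G[2,3]
R11: Y=0.0007463 on G[3,1]
R12: Y=0.8065 on G[0,1]
R13: Y=0.0007407 on G[0,1]
R14: Y=0.0001669 on G[1,3]
R15: Y=0.1299 on G[3,4]
R16: Y=0.4082 on G[2,1]
R17: Y=0.0004651 on G[4,1]
R18: Y=0.8621 on G[0,2]
R19: Y=0.0001938 on G[0,1]
Imeter: z[1]−=0.705, z[2]+=0.705
solve → V1=-0.4392, V2=0.4111, V3=-0.01572, V4=-0.01480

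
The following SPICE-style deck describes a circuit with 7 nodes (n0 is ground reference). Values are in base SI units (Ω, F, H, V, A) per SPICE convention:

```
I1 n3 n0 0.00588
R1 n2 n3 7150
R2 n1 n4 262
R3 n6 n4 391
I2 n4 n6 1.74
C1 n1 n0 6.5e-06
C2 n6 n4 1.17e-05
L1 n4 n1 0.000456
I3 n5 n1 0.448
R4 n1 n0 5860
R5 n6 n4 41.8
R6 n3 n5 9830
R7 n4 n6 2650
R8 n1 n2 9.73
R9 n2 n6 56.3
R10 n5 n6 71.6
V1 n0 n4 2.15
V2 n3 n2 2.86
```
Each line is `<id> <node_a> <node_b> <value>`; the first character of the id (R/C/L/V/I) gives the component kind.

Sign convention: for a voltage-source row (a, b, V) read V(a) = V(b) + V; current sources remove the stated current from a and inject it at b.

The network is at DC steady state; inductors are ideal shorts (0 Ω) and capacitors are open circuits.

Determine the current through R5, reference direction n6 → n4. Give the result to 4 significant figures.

MNA unknowns: 6 node voltages V₁..V_6 plus 3 source currents (L1, V1, V2)
I1: z[3]−=0.00588, z[0]+=0.00588
R1: Y=0.0001399 on G[2,3]
R2: Y=0.003817 on G[1,4]
R3: Y=0.002558 on G[6,4]
I2: z[4]−=1.74, z[6]+=1.74
C1: Y=0.000 on G[1,0]
C2: Y=0.000 on G[6,4]
L1: row V4−V1=0, i_L1 at 4,1
I3: z[5]−=0.448, z[1]+=0.448
R4: Y=0.0001706 on G[1,0]
R5: Y=0.02392 on G[6,4]
R6: Y=0.0001017 on G[3,5]
R7: Y=0.0003774 on G[4,6]
R8: Y=0.1028 on G[1,2]
R9: Y=0.01776 on G[2,6]
R10: Y=0.01397 on G[5,6]
V1: row V0−V4=2.15, i_V1 at 0,4
V2: row V3−V2=2.86, i_V2 at 3,2
solve → V1=-2.150, V2=2.326, V3=5.186, V4=-2.150, V5=-3.407, V6=28.61
aux → i_L1=-0.9084, i_V1=0.005513, i_V2=-0.007154

0.7358 A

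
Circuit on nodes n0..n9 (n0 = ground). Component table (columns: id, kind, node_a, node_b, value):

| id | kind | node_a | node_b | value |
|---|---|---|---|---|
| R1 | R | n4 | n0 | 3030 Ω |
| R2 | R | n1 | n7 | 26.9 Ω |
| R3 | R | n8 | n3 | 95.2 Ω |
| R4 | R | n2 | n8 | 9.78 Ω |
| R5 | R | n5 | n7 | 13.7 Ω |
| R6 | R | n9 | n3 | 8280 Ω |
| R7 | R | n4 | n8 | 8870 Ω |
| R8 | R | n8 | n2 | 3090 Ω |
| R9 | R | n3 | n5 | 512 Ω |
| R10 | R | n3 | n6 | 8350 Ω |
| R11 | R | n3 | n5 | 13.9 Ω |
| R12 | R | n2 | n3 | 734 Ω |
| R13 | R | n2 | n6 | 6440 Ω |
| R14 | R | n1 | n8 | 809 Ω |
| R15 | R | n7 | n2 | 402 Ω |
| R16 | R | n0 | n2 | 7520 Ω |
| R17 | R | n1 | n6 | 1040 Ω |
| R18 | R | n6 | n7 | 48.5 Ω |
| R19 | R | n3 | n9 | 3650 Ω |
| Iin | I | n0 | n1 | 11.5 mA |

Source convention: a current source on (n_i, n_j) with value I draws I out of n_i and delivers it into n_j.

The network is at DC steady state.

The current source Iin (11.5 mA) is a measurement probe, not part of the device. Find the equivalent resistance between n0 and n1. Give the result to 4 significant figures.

R_eq = 4708. Ω

Apply KCL at each of the 9 non-ground nodes and solve the resulting linear system.
Node n1: branches {R2, R14, R17, Iin} → V_1 = 54.14
Node n2: branches {R4, R8, R12, R13, R15, R16} → V_2 = 52.98
Node n3: branches {R3, R6, R9, R10, R11, R12, R19} → V_3 = 53.66
Node n4: branches {R1, R7} → V_4 = 13.50
Node n5: branches {R5, R9, R11} → V_5 = 53.77
Node n6: branches {R10, R13, R17, R18} → V_6 = 53.88
Node n7: branches {R2, R5, R15, R18} → V_7 = 53.87
Node n8: branches {R3, R4, R7, R8, R14} → V_8 = 53.01
Node n9: branches {R6, R19} → V_9 = 53.66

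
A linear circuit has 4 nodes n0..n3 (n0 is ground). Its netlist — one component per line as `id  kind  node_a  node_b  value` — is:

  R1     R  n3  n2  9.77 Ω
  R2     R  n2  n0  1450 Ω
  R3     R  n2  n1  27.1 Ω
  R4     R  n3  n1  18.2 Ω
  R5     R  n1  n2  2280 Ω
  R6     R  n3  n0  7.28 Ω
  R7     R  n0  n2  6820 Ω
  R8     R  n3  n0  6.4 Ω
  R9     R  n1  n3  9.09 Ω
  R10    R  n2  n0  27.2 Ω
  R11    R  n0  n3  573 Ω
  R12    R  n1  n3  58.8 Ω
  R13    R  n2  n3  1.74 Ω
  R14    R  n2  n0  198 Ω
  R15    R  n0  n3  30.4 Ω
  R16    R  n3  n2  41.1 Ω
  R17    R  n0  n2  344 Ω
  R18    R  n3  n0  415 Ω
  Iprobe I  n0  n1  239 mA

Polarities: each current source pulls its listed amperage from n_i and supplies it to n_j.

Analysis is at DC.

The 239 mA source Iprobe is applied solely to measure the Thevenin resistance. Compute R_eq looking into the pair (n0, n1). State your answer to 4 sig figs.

R_eq = 7.221 Ω

Element admittances at DC:
  Y(R1) = 0.1024 S between n3,n2
  Y(R2) = 0.0006897 S between n2,n0
  Y(R3) = 0.03690 S between n2,n1
  Y(R4) = 0.05495 S between n3,n1
  Y(R5) = 0.0004386 S between n1,n2
  Y(R6) = 0.1374 S between n3,n0
  Y(R7) = 0.0001466 S between n0,n2
  Y(R8) = 0.1562 S between n3,n0
  Y(R9) = 0.1100 S between n1,n3
  Y(R10) = 0.03676 S between n2,n0
  Y(R11) = 0.001745 S between n0,n3
  Y(R12) = 0.01701 S between n1,n3
  Y(R13) = 0.5747 S between n2,n3
  Y(R14) = 0.005051 S between n2,n0
  Y(R15) = 0.03289 S between n0,n3
  Y(R16) = 0.02433 S between n3,n2
  Y(R17) = 0.002907 S between n0,n2
  Y(R18) = 0.002410 S between n3,n0
  Iprobe: injects 0.239 A into n1 (from n0)
Assemble and solve the 3×3 MNA system:
  V(n1)=1.726  V(n2)=0.6486  V(n3)=0.6334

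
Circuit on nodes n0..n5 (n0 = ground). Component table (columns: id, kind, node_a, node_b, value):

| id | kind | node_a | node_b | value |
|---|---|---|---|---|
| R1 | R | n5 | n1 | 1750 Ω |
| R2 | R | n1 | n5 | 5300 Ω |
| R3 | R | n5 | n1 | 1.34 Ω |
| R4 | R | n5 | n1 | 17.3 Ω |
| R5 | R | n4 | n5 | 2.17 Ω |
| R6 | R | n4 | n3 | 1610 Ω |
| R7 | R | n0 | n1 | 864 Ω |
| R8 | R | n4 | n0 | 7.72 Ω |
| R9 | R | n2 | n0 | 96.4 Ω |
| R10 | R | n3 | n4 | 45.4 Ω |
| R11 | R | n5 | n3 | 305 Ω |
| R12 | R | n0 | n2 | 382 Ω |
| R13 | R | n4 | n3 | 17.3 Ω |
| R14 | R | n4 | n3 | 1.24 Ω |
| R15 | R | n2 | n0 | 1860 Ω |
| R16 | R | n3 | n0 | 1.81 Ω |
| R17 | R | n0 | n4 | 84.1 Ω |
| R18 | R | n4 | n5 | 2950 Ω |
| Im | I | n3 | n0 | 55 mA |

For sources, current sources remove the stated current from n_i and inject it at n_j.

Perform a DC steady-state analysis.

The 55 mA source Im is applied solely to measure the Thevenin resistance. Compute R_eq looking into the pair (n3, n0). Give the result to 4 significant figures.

R_eq = 1.481 Ω

MNA unknowns: 5 node voltages V₁..V_5
R1: Y=0.0005714 on G[5,1]
R2: Y=0.0001887 on G[1,5]
R3: Y=0.7463 on G[5,1]
R4: Y=0.05780 on G[5,1]
R5: Y=0.4608 on G[4,5]
R6: Y=0.0006211 on G[4,3]
R7: Y=0.001157 on G[0,1]
R8: Y=0.1295 on G[4,0]
R9: Y=0.01037 on G[2,0]
R10: Y=0.02203 on G[3,4]
R11: Y=0.003279 on G[5,3]
R12: Y=0.002618 on G[0,2]
R13: Y=0.05780 on G[4,3]
R14: Y=0.8065 on G[4,3]
R15: Y=0.0005376 on G[2,0]
R16: Y=0.5525 on G[3,0]
R17: Y=0.01189 on G[0,4]
R18: Y=0.0003390 on G[4,5]
Im: z[3]−=0.055, z[0]+=0.055
solve → V1=-0.07000, V2=0.000, V3=-0.08144, V4=-0.07019, V5=-0.07010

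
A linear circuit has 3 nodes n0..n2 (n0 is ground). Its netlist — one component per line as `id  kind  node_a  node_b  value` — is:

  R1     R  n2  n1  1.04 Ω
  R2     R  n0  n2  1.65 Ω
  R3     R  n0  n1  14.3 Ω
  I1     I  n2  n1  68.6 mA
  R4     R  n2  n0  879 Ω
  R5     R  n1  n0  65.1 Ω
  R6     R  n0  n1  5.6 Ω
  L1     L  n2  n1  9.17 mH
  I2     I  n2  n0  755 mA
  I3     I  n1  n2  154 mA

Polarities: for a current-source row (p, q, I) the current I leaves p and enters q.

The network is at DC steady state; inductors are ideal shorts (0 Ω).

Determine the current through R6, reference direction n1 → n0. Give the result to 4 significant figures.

Apply KCL at each of the 2 non-ground nodes and solve the resulting linear system.
Node n1: branches {R1, R3, I1, R5, R6, L1, I3} → V_1 = -0.8668
Node n2: branches {R1, R2, I1, R4, L1, I2, I3} → V_2 = -0.8668
Source currents: i(L1)=-0.1433

-0.1548 A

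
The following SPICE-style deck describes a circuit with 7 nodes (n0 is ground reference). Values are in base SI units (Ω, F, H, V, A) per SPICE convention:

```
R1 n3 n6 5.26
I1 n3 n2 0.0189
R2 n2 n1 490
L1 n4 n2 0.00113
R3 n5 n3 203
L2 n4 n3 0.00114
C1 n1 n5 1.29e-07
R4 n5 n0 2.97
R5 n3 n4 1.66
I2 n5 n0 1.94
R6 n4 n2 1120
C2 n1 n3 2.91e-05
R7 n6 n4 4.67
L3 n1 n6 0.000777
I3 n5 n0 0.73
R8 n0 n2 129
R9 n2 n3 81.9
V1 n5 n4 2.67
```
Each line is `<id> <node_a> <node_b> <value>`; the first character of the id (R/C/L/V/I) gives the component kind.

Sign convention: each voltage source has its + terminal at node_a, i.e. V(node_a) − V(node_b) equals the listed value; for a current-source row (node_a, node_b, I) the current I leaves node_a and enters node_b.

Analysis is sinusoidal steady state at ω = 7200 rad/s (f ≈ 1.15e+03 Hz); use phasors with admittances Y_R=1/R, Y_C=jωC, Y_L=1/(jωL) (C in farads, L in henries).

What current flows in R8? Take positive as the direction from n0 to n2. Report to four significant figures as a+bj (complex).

0.07925-0.005910j A

MNA unknowns: 6 node voltages V₁..V_6 plus 1 source current (V1)
R1: Y=0.1901+0.000j on G[3,6]
I1: z[3]−=0.0189, z[2]+=0.0189
R2: Y=0.002041+0.000j on G[2,1]
L1: Y=0.000-0.1229j on G[4,2]
R3: Y=0.004926+0.000j on G[5,3]
L2: Y=0.000-0.1218j on G[4,3]
C1: Y=0.000+0.0009288j on G[1,5]
R4: Y=0.3367+0.000j on G[5,0]
R5: Y=0.6024+0.000j on G[3,4]
I2: z[5]−=1.94, z[0]+=1.94
R6: Y=0.0008929+0.000j on G[4,2]
C2: Y=0.000+0.2095j on G[1,3]
R7: Y=0.2141+0.000j on G[6,4]
L3: Y=0.000-0.1788j on G[1,6]
I3: z[5]−=0.73, z[0]+=0.73
R8: Y=0.007752+0.000j on G[0,2]
R9: Y=0.01221+0.000j on G[2,3]
V1: row V5−V4=2.67, i_V1 at 5,4
solve → V1=-10.36+0.02308j, V2=-10.22+0.7623j, V3=-10.38-0.001530j, V4=-10.36-0.01755j, V5=-7.695-0.01755j, V6=-10.36-0.007570j
aux → i_V1=-0.09249+0.003511j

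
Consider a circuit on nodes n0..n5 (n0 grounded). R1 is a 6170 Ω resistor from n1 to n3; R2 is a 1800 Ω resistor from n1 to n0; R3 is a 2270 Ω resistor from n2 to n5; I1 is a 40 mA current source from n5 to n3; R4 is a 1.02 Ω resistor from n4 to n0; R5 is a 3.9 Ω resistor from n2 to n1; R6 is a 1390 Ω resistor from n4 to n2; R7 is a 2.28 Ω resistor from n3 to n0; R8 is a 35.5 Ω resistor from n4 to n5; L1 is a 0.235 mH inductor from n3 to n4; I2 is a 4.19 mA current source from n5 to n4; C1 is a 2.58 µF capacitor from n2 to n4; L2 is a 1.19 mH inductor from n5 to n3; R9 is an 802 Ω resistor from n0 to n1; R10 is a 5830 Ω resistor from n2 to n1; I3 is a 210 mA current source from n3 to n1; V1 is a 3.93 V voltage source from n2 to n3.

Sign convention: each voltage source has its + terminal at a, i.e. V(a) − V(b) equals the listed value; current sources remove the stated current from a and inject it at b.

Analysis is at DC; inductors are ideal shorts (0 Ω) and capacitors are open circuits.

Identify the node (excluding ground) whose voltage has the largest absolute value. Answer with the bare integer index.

Element admittances at DC:
  Y(R1) = 0.0001621 S between n1,n3
  Y(R2) = 0.0005556 S between n1,n0
  Y(R3) = 0.0004405 S between n2,n5
  I1: injects 0.04 A into n3 (from n5)
  Y(R4) = 0.9804 S between n4,n0
  Y(R5) = 0.2564 S between n2,n1
  Y(R6) = 0.0007194 S between n4,n2
  Y(R7) = 0.4386 S between n3,n0
  Y(R8) = 0.02817 S between n4,n5
  L1: short n3↔n4 (DC inductor)
  I2: injects 0.00419 A into n4 (from n5)
  Y(C1) = 0.000 S between n2,n4
  L2: short n5↔n3 (DC inductor)
  Y(R9) = 0.001247 S between n0,n1
  Y(R10) = 0.0001715 S between n2,n1
  I3: injects 0.21 A into n1 (from n3)
  V1: constraint V(n2)−V(n3) = 3.93
Assemble and solve the 8×8 MNA system:
  V(n1)=4.706  V(n2)=3.924  V(n3)=-0.005978  V(n4)=-0.005978  V(n5)=-0.005978
  i(L1)=-0.01288  i(L2)=-0.04246  i(V1)=0.1962

1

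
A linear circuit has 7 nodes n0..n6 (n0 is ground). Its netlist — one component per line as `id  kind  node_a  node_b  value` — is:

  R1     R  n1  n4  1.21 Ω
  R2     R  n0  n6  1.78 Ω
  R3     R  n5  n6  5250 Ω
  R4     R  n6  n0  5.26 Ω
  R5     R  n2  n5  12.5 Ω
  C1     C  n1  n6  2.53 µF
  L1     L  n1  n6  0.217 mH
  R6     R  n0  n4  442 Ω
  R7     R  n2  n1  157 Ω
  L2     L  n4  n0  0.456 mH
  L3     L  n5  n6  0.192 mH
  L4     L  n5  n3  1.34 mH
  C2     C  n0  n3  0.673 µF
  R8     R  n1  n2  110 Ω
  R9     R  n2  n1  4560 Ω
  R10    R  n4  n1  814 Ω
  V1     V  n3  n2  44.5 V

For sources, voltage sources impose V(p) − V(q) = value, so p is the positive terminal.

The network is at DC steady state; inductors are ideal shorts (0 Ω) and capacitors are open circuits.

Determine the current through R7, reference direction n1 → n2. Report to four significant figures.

Apply KCL at each of the 6 non-ground nodes and solve the resulting linear system.
Node n1: branches {R1, C1, L1, R7, R8, R9, R10} → V_1 = 0.000
Node n2: branches {R5, R7, R8, R9, V1} → V_2 = -44.50
Node n3: branches {L4, C2, V1} → V_3 = 0.000
Node n4: branches {R1, R6, L2, R10} → V_4 = 0.000
Node n5: branches {R3, R5, L3, L4} → V_5 = 0.000
Node n6: branches {R2, R3, R4, C1, L1, L3} → V_6 = 0.000
Source currents: i(L1)=-0.6977, i(L2)=0.000, i(L3)=0.6977, i(L4)=-4.258, i(V1)=-4.258

0.2834 A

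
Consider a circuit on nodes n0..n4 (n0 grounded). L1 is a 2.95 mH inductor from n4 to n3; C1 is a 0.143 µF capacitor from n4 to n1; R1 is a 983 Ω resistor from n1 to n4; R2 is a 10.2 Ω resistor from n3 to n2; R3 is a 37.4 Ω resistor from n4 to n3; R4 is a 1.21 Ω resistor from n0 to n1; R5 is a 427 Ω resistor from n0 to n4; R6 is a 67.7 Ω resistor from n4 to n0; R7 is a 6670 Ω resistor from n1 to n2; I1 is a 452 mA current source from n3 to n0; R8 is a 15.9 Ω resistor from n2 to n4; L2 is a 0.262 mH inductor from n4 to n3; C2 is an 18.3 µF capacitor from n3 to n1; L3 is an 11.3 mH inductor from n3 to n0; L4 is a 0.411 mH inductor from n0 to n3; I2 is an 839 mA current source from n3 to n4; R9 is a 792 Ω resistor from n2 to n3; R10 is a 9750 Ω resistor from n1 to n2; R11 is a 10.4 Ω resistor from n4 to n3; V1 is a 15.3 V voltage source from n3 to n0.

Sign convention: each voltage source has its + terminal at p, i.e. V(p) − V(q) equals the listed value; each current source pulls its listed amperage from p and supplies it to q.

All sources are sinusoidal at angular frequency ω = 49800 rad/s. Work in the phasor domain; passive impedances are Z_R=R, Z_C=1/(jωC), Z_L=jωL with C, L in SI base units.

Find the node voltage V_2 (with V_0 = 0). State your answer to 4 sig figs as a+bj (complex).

16.26+0.3384j V

Element admittances at ω=49800 rad/s:
  Y(L1) = 0.000-0.006807j S between n4,n3
  Y(C1) = 0.000+0.007121j S between n4,n1
  Y(R1) = 0.001017+0.000j S between n1,n4
  Y(R2) = 0.09804+0.000j S between n3,n2
  Y(R3) = 0.02674+0.000j S between n4,n3
  Y(R4) = 0.8264+0.000j S between n0,n1
  Y(R5) = 0.002342+0.000j S between n0,n4
  Y(R6) = 0.01477+0.000j S between n4,n0
  Y(R7) = 0.0001499+0.000j S between n1,n2
  I1: injects 0.452 A into n0 (from n3)
  Y(R8) = 0.06289+0.000j S between n2,n4
  Y(L2) = 0.000-0.07664j S between n4,n3
  Y(C2) = 0.000+0.9113j S between n3,n1
  Y(L3) = 0.000-0.001777j S between n3,n0
  Y(L4) = 0.000-0.04886j S between n0,n3
  I2: injects 0.839 A into n4 (from n3)
  Y(R9) = 0.001263+0.000j S between n2,n3
  Y(R10) = 0.0001026+0.000j S between n1,n2
  Y(R11) = 0.09615+0.000j S between n4,n3
  V1: constraint V(n3)−V(n0) = 15.3
Assemble and solve the 5×5 MNA system:
  V(n1)=8.463+7.609j  V(n2)=16.26+0.3384j  V(n3)=15.30+0.000j  V(n4)=17.81+0.8436j
  i(V1)=-7.751-5.528j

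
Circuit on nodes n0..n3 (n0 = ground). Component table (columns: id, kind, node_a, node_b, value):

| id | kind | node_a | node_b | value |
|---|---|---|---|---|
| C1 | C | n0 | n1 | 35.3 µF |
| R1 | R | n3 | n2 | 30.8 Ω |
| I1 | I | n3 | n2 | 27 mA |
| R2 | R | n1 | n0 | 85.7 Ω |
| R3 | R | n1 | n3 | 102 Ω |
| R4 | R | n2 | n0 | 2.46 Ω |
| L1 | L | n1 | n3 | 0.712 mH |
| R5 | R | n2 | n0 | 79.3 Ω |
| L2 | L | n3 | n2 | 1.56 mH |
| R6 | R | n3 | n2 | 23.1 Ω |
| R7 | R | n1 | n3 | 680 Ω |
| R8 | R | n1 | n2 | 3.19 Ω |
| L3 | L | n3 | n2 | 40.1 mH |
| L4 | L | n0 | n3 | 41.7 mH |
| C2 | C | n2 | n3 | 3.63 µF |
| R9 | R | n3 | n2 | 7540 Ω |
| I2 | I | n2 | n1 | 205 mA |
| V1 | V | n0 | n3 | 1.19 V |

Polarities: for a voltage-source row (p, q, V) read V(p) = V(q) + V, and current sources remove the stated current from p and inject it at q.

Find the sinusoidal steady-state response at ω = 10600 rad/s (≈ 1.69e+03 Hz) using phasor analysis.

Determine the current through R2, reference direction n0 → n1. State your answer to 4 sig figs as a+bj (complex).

Element admittances at ω=10600 rad/s:
  Y(C1) = 0.000+0.3742j S between n0,n1
  Y(R1) = 0.03247+0.000j S between n3,n2
  I1: injects 0.027 A into n2 (from n3)
  Y(R2) = 0.01167+0.000j S between n1,n0
  Y(R3) = 0.009804+0.000j S between n1,n3
  Y(R4) = 0.4065+0.000j S between n2,n0
  Y(L1) = 0.000-0.1325j S between n1,n3
  Y(R5) = 0.01261+0.000j S between n2,n0
  Y(L2) = 0.000-0.06047j S between n3,n2
  Y(R6) = 0.04329+0.000j S between n3,n2
  Y(R7) = 0.001471+0.000j S between n1,n3
  Y(R8) = 0.3135+0.000j S between n1,n2
  Y(L3) = 0.000-0.002353j S between n3,n2
  Y(L4) = 0.000-0.002262j S between n0,n3
  Y(C2) = 0.000+0.03848j S between n2,n3
  Y(R9) = 0.0001326+0.000j S between n3,n2
  I2: injects 0.205 A into n1 (from n2)
  V1: constraint V(n0)−V(n3) = 1.19
Assemble and solve the 4×4 MNA system:
  V(n1)=0.5660+0.1444j  V(n2)=-0.1151+0.08837j  V(n3)=-1.190+0.000j
  i(V1)=-0.09566+0.2532j

-0.006604-0.001685j A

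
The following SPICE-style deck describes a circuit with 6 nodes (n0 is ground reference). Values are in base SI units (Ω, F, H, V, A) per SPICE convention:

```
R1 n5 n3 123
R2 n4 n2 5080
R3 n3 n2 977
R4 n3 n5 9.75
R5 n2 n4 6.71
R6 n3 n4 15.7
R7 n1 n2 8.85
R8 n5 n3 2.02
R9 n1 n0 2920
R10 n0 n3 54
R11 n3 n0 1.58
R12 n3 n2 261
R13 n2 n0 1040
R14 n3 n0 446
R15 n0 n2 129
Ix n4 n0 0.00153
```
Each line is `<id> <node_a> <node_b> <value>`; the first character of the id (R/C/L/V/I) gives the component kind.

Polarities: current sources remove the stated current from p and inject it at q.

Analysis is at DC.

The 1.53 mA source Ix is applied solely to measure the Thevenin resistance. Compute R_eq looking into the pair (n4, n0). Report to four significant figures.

Apply KCL at each of the 5 non-ground nodes and solve the resulting linear system.
Node n1: branches {R7, R9} → V_1 = -0.02000
Node n2: branches {R2, R3, R5, R7, R12, R13, R15} → V_2 = -0.02006
Node n3: branches {R1, R3, R4, R6, R8, R10, R11, R12, R14} → V_3 = -0.002063
Node n4: branches {R2, R5, R6, Ix} → V_4 = -0.02186
Node n5: branches {R1, R4, R8} → V_5 = -0.002063

R_eq = 14.29 Ω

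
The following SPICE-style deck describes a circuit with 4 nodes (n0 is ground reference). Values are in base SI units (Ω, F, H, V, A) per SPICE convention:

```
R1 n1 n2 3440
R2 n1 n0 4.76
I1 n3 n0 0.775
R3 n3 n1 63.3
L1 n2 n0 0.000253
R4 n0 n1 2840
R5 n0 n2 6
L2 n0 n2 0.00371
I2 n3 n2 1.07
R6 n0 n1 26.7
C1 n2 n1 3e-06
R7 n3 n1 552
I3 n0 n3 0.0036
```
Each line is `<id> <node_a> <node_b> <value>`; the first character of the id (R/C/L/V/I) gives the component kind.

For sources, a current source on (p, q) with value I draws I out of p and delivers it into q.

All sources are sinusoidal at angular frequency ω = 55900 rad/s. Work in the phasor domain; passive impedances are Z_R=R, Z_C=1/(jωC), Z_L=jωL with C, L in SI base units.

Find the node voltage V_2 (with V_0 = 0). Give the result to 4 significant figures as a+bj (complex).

Apply KCL at each of the 3 non-ground nodes and solve the resulting linear system.
Node n1: branches {R1, R2, R3, R4, R6, C1, R7} → V_1 = -2.929+2.928j
Node n2: branches {R1, L1, R5, L2, I2, C1} → V_2 = 1.411-3.716j
Node n3: branches {I1, R3, I2, R7, I3} → V_3 = -107.5+2.928j

1.411-3.716j V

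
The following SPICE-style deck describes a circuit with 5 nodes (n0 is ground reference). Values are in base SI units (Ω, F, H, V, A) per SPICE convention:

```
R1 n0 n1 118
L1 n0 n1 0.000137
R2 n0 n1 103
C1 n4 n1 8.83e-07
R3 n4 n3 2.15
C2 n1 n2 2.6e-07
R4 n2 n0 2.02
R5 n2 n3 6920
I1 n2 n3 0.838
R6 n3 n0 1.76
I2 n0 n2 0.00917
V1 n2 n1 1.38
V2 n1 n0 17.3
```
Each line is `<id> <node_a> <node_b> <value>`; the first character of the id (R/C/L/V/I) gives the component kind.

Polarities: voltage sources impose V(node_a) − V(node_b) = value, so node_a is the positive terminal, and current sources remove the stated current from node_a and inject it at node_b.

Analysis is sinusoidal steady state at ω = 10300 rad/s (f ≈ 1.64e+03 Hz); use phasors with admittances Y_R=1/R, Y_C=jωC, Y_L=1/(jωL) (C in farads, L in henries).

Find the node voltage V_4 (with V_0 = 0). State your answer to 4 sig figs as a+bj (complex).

Apply KCL at each of the 4 non-ground nodes and solve the resulting linear system.
Node n1: branches {R1, L1, R2, C1, C2, V1, V2} → V_1 = 17.30+0.000j
Node n2: branches {C2, R4, R5, I1, I2, V1} → V_2 = 18.68+0.000j
Node n3: branches {R3, R5, I1, R6} → V_3 = 1.488+0.2529j
Node n4: branches {C1, R3} → V_4 = 1.499+0.5618j
Source currents: i(V1)=-10.08-0.003659j, i(V2)=-10.40+12.12j

1.499+0.5618j V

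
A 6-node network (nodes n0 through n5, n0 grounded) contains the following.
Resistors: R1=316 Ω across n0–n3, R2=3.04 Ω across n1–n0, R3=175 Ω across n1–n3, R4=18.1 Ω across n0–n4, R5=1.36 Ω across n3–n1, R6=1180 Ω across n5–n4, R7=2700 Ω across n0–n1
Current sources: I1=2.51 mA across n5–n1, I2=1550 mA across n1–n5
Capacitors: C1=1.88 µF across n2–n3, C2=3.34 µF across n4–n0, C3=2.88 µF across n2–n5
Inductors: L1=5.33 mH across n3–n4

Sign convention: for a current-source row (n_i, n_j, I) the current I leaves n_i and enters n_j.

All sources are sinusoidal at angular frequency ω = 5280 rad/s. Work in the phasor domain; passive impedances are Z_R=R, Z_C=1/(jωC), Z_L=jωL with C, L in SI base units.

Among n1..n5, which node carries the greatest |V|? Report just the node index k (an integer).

5

MNA unknowns: 5 node voltages V₁..V_5
R1: Y=0.003165+0.000j on G[0,3]
R2: Y=0.3289+0.000j on G[1,0]
I1: z[5]−=0.00251, z[1]+=0.00251
C1: Y=0.000+0.009926j on G[2,3]
R3: Y=0.005714+0.000j on G[1,3]
C2: Y=0.000+0.01764j on G[4,0]
R4: Y=0.05525+0.000j on G[0,4]
C3: Y=0.000+0.01521j on G[2,5]
R5: Y=0.7353+0.000j on G[3,1]
R6: Y=0.0008475+0.000j on G[5,4]
R7: Y=0.0003704+0.000j on G[0,1]
L1: Y=0.000-0.03553j on G[3,4]
I2: z[1]−=1.55, z[5]+=1.55
solve → V1=-0.5974+0.5203j, V2=22.42-152.2j, V3=1.225+0.7516j, V4=2.257-3.865j, V5=36.25-252.1j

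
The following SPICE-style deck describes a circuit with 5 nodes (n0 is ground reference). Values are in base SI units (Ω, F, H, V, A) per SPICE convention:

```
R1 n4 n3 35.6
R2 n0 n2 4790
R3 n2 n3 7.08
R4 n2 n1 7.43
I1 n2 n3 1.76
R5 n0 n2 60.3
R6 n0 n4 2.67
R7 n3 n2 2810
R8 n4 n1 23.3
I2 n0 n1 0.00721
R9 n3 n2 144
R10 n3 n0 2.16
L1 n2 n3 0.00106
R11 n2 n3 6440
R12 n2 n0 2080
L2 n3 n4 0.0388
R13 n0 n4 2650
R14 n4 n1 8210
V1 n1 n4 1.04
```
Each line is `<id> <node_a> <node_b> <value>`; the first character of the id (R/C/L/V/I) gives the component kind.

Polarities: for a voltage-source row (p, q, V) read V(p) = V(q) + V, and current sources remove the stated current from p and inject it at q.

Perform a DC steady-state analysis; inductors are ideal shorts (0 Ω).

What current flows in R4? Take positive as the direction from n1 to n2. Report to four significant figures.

Element admittances at DC:
  Y(R1) = 0.02809 S between n4,n3
  Y(R2) = 0.0002088 S between n0,n2
  Y(R3) = 0.1412 S between n2,n3
  Y(R4) = 0.1346 S between n2,n1
  I1: injects 1.76 A into n3 (from n2)
  Y(R5) = 0.01658 S between n0,n2
  Y(R6) = 0.3745 S between n0,n4
  Y(R7) = 0.0003559 S between n3,n2
  Y(R8) = 0.04292 S between n4,n1
  I2: injects 0.00721 A into n1 (from n0)
  Y(R9) = 0.006944 S between n3,n2
  Y(R10) = 0.4630 S between n3,n0
  L1: short n2↔n3 (DC inductor)
  Y(R11) = 0.0001553 S between n2,n3
  Y(R12) = 0.0004808 S between n2,n0
  L2: short n3↔n4 (DC inductor)
  Y(R13) = 0.0003774 S between n0,n4
  Y(R14) = 0.0001218 S between n4,n1
  V1: constraint V(n1)−V(n4) = 1.04
Assemble and solve the 7×7 MNA system:
  V(n1)=1.048  V(n2)=0.008431  V(n3)=0.008431  V(n4)=0.008431
  i(L1)=-1.620  i(L2)=0.1359  i(V1)=-0.1775

0.1400 A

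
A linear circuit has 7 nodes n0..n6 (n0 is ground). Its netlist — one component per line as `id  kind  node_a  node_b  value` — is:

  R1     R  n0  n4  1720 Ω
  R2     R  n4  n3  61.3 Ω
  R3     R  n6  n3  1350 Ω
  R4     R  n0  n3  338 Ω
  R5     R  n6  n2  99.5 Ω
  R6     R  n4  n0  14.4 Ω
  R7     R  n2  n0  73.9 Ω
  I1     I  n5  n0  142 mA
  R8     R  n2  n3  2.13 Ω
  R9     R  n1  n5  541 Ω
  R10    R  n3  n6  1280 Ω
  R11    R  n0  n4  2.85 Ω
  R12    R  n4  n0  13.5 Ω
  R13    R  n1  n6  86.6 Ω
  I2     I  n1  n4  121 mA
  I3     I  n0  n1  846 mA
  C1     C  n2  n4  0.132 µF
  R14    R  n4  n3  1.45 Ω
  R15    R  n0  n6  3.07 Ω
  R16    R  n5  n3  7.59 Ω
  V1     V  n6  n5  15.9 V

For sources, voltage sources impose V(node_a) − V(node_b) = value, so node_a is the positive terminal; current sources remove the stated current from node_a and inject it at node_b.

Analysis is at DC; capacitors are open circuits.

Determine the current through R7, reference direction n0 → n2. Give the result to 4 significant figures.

0.03699 A

Element admittances at DC:
  Y(R1) = 0.0005814 S between n0,n4
  Y(R2) = 0.01631 S between n4,n3
  Y(R3) = 0.0007407 S between n6,n3
  Y(R4) = 0.002959 S between n0,n3
  Y(R5) = 0.01005 S between n6,n2
  Y(R6) = 0.06944 S between n4,n0
  Y(R7) = 0.01353 S between n2,n0
  I1: injects 0.142 A into n0 (from n5)
  Y(R8) = 0.4695 S between n2,n3
  Y(R9) = 0.001848 S between n1,n5
  Y(R10) = 0.0007813 S between n3,n6
  Y(R11) = 0.3509 S between n0,n4
  Y(R12) = 0.07407 S between n4,n0
  Y(R13) = 0.01155 S between n1,n6
  I2: injects 0.121 A into n4 (from n1)
  I3: injects 0.846 A into n1 (from n0)
  Y(C1) = 0.000 S between n2,n4
  Y(R14) = 0.6897 S between n4,n3
  Y(R15) = 0.3257 S between n0,n6
  Y(R16) = 0.1318 S between n5,n3
  V1: constraint V(n6)−V(n5) = 15.9
Assemble and solve the 7×7 MNA system:
  V(n1)=56.73  V(n2)=-2.734  V(n3)=-2.974  V(n4)=-1.648  V(n5)=-11.09  V(n6)=4.805
  i(V1)=-1.053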